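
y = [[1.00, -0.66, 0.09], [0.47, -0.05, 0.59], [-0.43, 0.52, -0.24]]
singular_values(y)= [1.48, 0.55, 0.22]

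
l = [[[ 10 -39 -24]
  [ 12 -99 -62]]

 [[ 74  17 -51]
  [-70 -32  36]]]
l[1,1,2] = 36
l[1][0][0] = 74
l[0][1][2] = -62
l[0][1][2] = -62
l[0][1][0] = 12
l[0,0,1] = -39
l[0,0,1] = -39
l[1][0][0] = 74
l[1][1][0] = -70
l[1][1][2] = 36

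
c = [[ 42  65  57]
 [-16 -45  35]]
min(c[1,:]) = -45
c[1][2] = 35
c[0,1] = 65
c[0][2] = 57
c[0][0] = 42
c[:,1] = [65, -45]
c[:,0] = [42, -16]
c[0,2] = 57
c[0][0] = 42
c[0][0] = 42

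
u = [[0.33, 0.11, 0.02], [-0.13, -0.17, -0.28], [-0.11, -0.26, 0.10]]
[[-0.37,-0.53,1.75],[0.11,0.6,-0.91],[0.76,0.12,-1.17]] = u@[[-0.42,  -1.41,  4.51], [-2.28,  -0.35,  2.46], [1.18,  -1.27,  -0.34]]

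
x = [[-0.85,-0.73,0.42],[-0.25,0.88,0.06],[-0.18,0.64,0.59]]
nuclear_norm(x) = 2.76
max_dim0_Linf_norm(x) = 0.88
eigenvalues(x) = [-0.92, 0.98, 0.56]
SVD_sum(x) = [[-0.27,-0.91,0.01],[0.22,0.74,-0.01],[0.16,0.53,-0.01]] + [[-0.54, 0.17, 0.46], [-0.32, 0.10, 0.27], [-0.48, 0.15, 0.41]] + [[-0.04, 0.01, -0.05], [-0.15, 0.04, -0.2], [0.15, -0.04, 0.19]]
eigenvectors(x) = [[0.99, 0.01, 0.27], [0.14, -0.52, 0.03], [0.06, -0.85, 0.96]]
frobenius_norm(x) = 1.75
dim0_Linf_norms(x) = [0.85, 0.88, 0.59]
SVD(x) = [[-0.71, 0.68, 0.19], [0.57, 0.40, 0.71], [0.41, 0.61, -0.67]] @ diag([1.341625491541966, 1.0656558685707993, 0.3561160066964036]) @ [[0.29, 0.96, -0.01], [-0.74, 0.23, 0.63], [-0.61, 0.17, -0.78]]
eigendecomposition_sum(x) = [[-0.88, -0.45, 0.26], [-0.12, -0.06, 0.04], [-0.05, -0.03, 0.02]] + [[0.0, -0.02, -0.00],[-0.13, 0.97, 0.01],[-0.22, 1.59, 0.01]] + [[0.03, -0.26, 0.16],[0.00, -0.03, 0.02],[0.09, -0.92, 0.56]]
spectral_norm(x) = 1.34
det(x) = -0.51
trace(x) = 0.62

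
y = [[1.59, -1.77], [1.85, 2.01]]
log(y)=[[0.84, -0.77], [0.81, 1.03]]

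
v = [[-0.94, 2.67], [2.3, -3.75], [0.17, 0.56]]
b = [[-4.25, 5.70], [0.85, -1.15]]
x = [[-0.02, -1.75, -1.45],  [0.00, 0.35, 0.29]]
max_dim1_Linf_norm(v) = 3.75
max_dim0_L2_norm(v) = 4.64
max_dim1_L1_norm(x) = 3.22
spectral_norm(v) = 5.22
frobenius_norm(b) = 7.25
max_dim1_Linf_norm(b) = 5.7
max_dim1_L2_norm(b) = 7.11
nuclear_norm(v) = 5.87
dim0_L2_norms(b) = [4.33, 5.81]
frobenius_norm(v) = 5.26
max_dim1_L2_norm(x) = 2.27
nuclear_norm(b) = 7.26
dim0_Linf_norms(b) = [4.25, 5.7]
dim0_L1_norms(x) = [0.02, 2.1, 1.74]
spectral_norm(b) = 7.25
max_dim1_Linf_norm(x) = 1.75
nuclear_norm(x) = 2.32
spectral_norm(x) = 2.32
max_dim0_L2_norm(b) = 5.81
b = x @ v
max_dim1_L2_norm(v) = 4.4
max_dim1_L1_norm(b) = 9.95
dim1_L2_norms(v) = [2.83, 4.4, 0.59]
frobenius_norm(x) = 2.32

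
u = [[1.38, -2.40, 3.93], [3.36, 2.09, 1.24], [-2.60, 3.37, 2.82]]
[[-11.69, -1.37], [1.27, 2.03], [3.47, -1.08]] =u@[[-0.34, 0.51], [2.09, 0.34], [-1.58, -0.32]]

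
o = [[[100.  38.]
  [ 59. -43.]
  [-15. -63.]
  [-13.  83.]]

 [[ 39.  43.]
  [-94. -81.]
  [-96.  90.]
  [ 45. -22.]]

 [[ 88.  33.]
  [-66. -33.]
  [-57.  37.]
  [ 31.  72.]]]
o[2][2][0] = -57.0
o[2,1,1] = -33.0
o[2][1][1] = -33.0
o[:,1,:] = [[59.0, -43.0], [-94.0, -81.0], [-66.0, -33.0]]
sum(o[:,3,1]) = 133.0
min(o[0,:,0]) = -15.0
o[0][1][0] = 59.0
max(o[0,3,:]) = 83.0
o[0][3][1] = 83.0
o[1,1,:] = [-94.0, -81.0]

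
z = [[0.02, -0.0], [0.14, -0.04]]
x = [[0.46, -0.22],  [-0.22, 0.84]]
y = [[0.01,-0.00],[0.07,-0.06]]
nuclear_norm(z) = 0.15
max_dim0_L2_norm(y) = 0.07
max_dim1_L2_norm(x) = 0.87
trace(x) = 1.30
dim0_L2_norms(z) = [0.14, 0.04]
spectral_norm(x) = 0.94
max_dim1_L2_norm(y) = 0.09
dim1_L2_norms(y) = [0.01, 0.09]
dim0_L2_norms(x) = [0.51, 0.87]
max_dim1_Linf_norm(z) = 0.14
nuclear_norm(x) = 1.30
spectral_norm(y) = 0.09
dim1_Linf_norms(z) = [0.02, 0.14]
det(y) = -0.00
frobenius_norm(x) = 1.01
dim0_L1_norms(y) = [0.08, 0.06]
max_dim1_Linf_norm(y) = 0.07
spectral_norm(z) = 0.15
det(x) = 0.34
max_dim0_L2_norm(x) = 0.87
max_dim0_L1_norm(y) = 0.08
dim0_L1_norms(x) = [0.68, 1.06]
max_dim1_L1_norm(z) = 0.18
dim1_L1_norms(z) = [0.02, 0.18]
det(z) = -0.00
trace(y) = -0.05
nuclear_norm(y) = 0.10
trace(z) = -0.02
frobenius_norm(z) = 0.15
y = z @ x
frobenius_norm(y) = 0.09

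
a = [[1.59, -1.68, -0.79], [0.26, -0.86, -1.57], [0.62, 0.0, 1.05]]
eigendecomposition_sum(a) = [[0.95+0.00j, -0.63-0.00j, 0.39-0.00j], [-0.49-0.00j, (0.33+0j), -0.20+0.00j], [(0.95+0j), (-0.63-0j), (0.39-0j)]] + [[(0.32+0.03j), (-0.52+0.15j), -0.59+0.04j], [0.38+0.00j, (-0.59+0.24j), (-0.68+0.12j)], [(-0.17-0.08j), 0.32+0.03j, (0.33+0.1j)]] + [[0.32-0.03j, -0.52-0.15j, -0.59-0.04j], [0.38-0.00j, -0.59-0.24j, -0.68-0.12j], [-0.17+0.08j, 0.32-0.03j, 0.33-0.10j]]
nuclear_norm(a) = 4.52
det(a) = 0.24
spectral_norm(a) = 2.84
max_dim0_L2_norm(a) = 2.05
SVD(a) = [[-0.82, 0.45, -0.35], [-0.56, -0.52, 0.64], [0.11, 0.72, 0.68]] @ diag([2.8421067943657983, 1.6289288875627956, 0.05118250368236201]) @ [[-0.49,  0.65,  0.58], [0.63,  -0.19,  0.75], [0.60,  0.73,  -0.32]]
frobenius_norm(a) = 3.28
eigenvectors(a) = [[(-0.66+0j),-0.60-0.06j,(-0.6+0.06j)], [0.34+0.00j,(-0.71+0j),-0.71-0.00j], [(-0.66+0j),0.32+0.16j,0.32-0.16j]]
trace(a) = 1.78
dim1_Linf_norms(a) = [1.68, 1.57, 1.05]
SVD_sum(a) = [[1.13,-1.53,-1.35], [0.78,-1.05,-0.92], [-0.15,0.20,0.18]] + [[0.47, -0.14, 0.55], [-0.54, 0.16, -0.64], [0.75, -0.23, 0.88]] + [[-0.01, -0.01, 0.01], [0.02, 0.02, -0.01], [0.02, 0.03, -0.01]]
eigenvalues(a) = [(1.67+0j), (0.06+0.37j), (0.06-0.37j)]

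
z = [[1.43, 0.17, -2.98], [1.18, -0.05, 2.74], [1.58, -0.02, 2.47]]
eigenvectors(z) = [[(-0.69+0j),(-0.69-0j),0.04+0.00j], [(0.23+0.45j),(0.23-0.45j),-1.00+0.00j], [(0.13+0.5j),(0.13-0.5j),(-0.04+0j)]]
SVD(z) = [[0.56,  0.82,  -0.13],[-0.6,  0.3,  -0.74],[-0.56,  0.49,  0.66]] @ diag([4.795062702279947, 2.3370429014388243, 0.0020391268108792228]) @ [[-0.17,0.03,-0.99], [0.99,0.05,-0.16], [-0.04,1.0,0.04]]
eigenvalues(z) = [(1.93+2.05j), (1.93-2.05j), (-0+0j)]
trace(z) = 3.85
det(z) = -0.02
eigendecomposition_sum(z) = [[0.71+1.27j,(0.08+0.01j),(-1.49+1.32j)], [(0.59-0.9j),-0.02-0.06j,1.37+0.53j], [0.79-0.76j,-0.01-0.06j,1.23+0.83j]] + [[0.71-1.27j, 0.08-0.01j, (-1.49-1.32j)], [0.59+0.90j, (-0.02+0.06j), 1.37-0.53j], [0.79+0.76j, (-0.01+0.06j), (1.23-0.83j)]] + [[0.00-0.00j, -0j, (-0-0j)], [(-0+0j), -0.00+0.00j, 0.00+0.00j], [(-0+0j), (-0+0j), 0j]]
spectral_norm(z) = 4.80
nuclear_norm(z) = 7.13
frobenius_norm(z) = 5.33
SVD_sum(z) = [[-0.45,0.08,-2.67],[0.48,-0.08,2.86],[0.45,-0.08,2.66]] + [[1.88, 0.09, -0.31],[0.70, 0.03, -0.12],[1.13, 0.06, -0.19]] + [[0.0, -0.0, -0.00],  [0.00, -0.0, -0.00],  [-0.0, 0.0, 0.00]]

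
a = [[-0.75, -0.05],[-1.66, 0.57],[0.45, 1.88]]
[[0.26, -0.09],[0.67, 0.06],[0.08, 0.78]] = a @ [[-0.36, 0.10], [0.13, 0.39]]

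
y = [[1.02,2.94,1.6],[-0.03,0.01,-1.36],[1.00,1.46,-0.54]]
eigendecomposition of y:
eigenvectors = [[-0.84+0.00j, -0.84-0.00j, (0.83+0j)],[(0.26-0.29j), 0.26+0.29j, -0.41+0.00j],[(-0.37-0.03j), (-0.37+0.03j), (-0.37+0j)]]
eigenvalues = [(0.82+1.07j), (0.82-1.07j), (-1.16+0j)]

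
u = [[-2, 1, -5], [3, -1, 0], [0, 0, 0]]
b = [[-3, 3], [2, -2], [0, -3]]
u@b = [[8, 7], [-11, 11], [0, 0]]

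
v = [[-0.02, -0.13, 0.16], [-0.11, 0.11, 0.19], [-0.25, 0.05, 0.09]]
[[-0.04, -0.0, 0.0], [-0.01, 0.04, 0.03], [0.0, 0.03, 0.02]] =v @ [[-0.03, -0.05, -0.05], [0.13, 0.15, 0.08], [-0.12, 0.11, 0.07]]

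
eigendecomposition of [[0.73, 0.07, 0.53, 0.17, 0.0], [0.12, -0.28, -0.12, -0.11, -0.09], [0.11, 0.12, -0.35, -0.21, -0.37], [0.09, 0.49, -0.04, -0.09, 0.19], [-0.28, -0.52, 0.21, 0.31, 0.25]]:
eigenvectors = [[0.89+0.00j, (-0.35+0j), -0.17+0.05j, (-0.17-0.05j), (-0.07+0j)], [(0.1+0j), (0.01+0j), (0.05+0.25j), (0.05-0.25j), (0.22+0j)], [0.20+0.00j, 0.52+0.00j, (0.06-0.2j), (0.06+0.2j), 0.36+0.00j], [(0.05+0j), -0.54+0.00j, 0.71+0.00j, 0.71-0.00j, (-0.78+0j)], [(-0.39+0j), (-0.56+0j), -0.58+0.12j, (-0.58-0.12j), (0.46+0j)]]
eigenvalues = [(0.87+0j), (0.19+0j), (-0.24+0.22j), (-0.24-0.22j), (-0.32+0j)]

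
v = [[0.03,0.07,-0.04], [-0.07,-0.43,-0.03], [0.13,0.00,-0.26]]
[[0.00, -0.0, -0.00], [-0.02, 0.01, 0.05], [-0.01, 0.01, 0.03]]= v @ [[0.01, 0.0, 0.00],[0.05, -0.02, -0.1],[0.04, -0.02, -0.13]]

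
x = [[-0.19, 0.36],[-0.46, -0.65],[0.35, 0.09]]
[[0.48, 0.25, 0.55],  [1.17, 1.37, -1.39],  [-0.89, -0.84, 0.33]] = x @ [[-2.54, -2.26, 0.49], [-0.01, -0.51, 1.79]]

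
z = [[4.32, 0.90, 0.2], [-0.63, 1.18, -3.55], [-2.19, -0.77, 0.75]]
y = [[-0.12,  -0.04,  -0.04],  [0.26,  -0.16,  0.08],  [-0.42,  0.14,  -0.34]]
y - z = [[-4.44, -0.94, -0.24], [0.89, -1.34, 3.63], [1.77, 0.91, -1.09]]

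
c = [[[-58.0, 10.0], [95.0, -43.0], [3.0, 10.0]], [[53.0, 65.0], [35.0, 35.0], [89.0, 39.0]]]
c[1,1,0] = 35.0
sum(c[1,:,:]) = 316.0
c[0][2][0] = 3.0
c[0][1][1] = -43.0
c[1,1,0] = 35.0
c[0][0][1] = 10.0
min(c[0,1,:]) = -43.0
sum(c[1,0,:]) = 118.0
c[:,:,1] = [[10.0, -43.0, 10.0], [65.0, 35.0, 39.0]]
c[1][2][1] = 39.0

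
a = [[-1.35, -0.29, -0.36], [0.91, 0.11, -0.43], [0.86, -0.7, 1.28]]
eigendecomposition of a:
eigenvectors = [[-0.44+0.26j, -0.44-0.26j, (-0.08+0j)],[0.73+0.00j, 0.73-0.00j, (-0.35+0j)],[(0.45-0.03j), (0.45+0.03j), 0.93+0.00j]]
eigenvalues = [(-0.71+0.35j), (-0.71-0.35j), (1.47+0j)]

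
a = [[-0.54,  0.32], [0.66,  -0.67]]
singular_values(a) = [1.12, 0.13]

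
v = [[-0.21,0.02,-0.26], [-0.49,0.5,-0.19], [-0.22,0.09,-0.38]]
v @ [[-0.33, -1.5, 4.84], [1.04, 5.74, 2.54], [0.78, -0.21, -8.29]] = [[-0.11, 0.48, 1.19], [0.53, 3.64, 0.47], [-0.13, 0.93, 2.31]]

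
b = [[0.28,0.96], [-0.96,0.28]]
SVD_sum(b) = [[0.28,0.00], [-0.96,0.0]] + [[0.00, 0.96],[0.0, 0.28]]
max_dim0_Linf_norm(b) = 0.96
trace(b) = 0.56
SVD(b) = [[-0.28, 0.96], [0.96, 0.28]] @ diag([1.0, 1.0]) @ [[-1.0,-0.00], [0.0,1.0]]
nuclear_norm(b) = 2.00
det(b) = 1.00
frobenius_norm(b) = 1.41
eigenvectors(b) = [[0.71+0.00j, 0.71-0.00j], [0.00+0.71j, -0.71j]]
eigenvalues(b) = [(0.28+0.96j), (0.28-0.96j)]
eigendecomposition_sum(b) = [[(0.14+0.48j), 0.48-0.14j], [-0.48+0.14j, (0.14+0.48j)]] + [[(0.14-0.48j),0.48+0.14j],[(-0.48-0.14j),(0.14-0.48j)]]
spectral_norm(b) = 1.00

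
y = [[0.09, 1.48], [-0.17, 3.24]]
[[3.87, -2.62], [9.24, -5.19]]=y @ [[-2.11, -1.5], [2.74, -1.68]]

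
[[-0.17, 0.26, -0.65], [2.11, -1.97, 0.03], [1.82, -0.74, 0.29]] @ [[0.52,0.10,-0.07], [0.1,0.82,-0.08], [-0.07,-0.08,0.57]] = [[-0.02,0.25,-0.38], [0.9,-1.41,0.03], [0.85,-0.45,0.10]]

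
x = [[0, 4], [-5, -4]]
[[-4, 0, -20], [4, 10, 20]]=x @ [[0, -2, 0], [-1, 0, -5]]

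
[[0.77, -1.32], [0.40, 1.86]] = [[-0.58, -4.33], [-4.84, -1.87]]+[[1.35, 3.01],[5.24, 3.73]]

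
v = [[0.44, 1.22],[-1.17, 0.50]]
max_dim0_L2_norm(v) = 1.32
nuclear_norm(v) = 2.57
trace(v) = 0.94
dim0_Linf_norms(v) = [1.17, 1.22]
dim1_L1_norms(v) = [1.66, 1.67]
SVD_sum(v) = [[-0.27, 1.04], [-0.19, 0.75]] + [[0.71, 0.18], [-0.98, -0.25]]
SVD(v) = [[0.81,0.59], [0.59,-0.81]] @ diag([1.3231559948858296, 1.2450534981267631]) @ [[-0.25, 0.97], [0.97, 0.25]]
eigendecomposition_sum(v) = [[0.22+0.60j, 0.61-0.24j], [(-0.59+0.23j), (0.25+0.59j)]] + [[0.22-0.60j,0.61+0.24j],  [-0.59-0.23j,0.25-0.59j]]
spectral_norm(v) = 1.32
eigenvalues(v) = [(0.47+1.19j), (0.47-1.19j)]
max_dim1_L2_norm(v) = 1.3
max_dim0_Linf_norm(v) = 1.22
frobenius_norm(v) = 1.82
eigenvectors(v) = [[(0.71+0j), (0.71-0j)], [0.02+0.70j, (0.02-0.7j)]]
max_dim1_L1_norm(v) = 1.67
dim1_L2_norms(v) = [1.3, 1.27]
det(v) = 1.65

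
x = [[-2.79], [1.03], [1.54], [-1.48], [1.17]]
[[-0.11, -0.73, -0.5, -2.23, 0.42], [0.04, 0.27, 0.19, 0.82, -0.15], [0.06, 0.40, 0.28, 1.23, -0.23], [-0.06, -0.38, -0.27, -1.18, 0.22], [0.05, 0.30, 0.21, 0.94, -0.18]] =x @ [[0.04, 0.26, 0.18, 0.80, -0.15]]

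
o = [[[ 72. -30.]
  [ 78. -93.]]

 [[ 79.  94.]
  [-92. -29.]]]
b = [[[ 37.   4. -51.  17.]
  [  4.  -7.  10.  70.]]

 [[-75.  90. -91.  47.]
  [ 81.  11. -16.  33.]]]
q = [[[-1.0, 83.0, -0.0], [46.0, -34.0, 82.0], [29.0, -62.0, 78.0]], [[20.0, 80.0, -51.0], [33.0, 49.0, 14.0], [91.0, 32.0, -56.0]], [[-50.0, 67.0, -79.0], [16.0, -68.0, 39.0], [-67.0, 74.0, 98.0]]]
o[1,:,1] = [94.0, -29.0]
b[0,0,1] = 4.0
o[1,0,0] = 79.0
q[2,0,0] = -50.0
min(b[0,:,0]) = 4.0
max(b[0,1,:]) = 70.0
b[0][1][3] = 70.0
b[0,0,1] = 4.0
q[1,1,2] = 14.0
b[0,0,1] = 4.0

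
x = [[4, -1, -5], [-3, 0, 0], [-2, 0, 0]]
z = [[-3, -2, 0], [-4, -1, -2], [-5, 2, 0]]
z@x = [[-6, 3, 15], [-9, 4, 20], [-26, 5, 25]]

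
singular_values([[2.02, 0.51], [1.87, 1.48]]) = [3.1, 0.66]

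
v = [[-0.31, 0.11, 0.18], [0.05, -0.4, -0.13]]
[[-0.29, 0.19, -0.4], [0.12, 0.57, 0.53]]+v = [[-0.60, 0.30, -0.22],[0.17, 0.17, 0.4]]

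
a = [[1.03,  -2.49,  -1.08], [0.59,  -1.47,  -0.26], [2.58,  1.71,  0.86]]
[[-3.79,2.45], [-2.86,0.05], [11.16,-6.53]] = a @ [[2.66, -1.34], [3.28, 0.09], [-1.52, -3.75]]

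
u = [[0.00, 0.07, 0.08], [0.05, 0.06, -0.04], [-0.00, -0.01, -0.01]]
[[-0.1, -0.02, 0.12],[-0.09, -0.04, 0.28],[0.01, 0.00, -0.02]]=u@[[-1.76, 2.28, 2.94], [-0.54, -1.70, 1.97], [-0.82, 1.29, -0.26]]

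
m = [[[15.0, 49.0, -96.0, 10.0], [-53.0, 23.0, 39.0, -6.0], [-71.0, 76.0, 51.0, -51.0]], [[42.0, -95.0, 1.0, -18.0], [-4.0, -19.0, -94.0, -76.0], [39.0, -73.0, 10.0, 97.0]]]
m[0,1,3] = -6.0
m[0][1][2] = 39.0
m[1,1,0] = -4.0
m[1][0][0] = 42.0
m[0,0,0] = 15.0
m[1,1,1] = -19.0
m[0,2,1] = 76.0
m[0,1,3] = -6.0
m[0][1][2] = 39.0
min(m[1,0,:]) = -95.0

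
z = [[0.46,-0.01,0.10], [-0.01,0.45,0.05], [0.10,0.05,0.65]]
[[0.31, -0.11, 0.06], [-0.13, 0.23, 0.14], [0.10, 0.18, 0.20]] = z @ [[0.65, -0.29, 0.07], [-0.29, 0.48, 0.28], [0.07, 0.28, 0.28]]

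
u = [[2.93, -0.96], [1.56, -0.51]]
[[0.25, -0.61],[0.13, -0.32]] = u @ [[0.10, 0.05],  [0.05, 0.79]]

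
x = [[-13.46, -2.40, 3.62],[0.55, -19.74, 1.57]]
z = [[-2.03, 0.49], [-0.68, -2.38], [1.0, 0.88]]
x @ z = [[32.58, 2.3], [13.88, 48.63]]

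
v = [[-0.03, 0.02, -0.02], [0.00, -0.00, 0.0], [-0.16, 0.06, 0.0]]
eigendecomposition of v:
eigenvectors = [[-0.42, 0.26, 0.32], [0.0, 0.0, 0.87], [-0.91, -0.96, 0.38]]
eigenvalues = [-0.07, 0.04, -0.0]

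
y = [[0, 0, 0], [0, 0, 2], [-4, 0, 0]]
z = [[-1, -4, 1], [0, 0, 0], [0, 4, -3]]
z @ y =[[-4, 0, -8], [0, 0, 0], [12, 0, 8]]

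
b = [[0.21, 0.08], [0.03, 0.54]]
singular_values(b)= [0.55, 0.2]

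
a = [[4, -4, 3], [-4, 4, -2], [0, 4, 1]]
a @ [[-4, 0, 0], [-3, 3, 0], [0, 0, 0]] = [[-4, -12, 0], [4, 12, 0], [-12, 12, 0]]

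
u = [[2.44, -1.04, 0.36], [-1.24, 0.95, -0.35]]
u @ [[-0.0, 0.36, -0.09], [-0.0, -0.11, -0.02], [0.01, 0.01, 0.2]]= [[0.00, 1.00, -0.13], [-0.0, -0.55, 0.02]]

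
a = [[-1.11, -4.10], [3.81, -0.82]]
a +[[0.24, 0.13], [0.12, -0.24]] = [[-0.87,  -3.97], [3.93,  -1.06]]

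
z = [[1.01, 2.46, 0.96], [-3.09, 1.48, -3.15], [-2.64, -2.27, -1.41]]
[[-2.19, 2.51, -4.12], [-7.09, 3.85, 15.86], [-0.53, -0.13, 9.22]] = z@[[1.47, -1.56, -2.39],[-1.53, 1.3, 0.30],[0.09, 0.92, -2.55]]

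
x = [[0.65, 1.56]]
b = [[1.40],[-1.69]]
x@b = [[-1.73]]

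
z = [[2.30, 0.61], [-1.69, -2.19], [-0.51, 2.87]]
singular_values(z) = [3.91, 2.55]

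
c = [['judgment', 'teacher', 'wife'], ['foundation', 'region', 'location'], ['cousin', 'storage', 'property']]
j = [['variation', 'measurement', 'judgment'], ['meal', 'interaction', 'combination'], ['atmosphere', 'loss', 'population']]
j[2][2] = 'population'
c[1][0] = 'foundation'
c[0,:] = ['judgment', 'teacher', 'wife']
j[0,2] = 'judgment'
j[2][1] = 'loss'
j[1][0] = 'meal'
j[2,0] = 'atmosphere'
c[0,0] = 'judgment'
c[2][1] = 'storage'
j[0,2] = 'judgment'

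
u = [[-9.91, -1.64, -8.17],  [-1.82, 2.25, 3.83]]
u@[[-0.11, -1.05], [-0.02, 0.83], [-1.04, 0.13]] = [[9.62, 7.98], [-3.83, 4.28]]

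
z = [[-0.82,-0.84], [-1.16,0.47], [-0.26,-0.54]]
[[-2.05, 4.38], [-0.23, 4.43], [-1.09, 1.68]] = z@[[0.85, -4.25],  [1.61, -1.07]]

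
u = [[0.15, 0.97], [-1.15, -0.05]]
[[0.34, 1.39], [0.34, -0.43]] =u@[[-0.31, 0.31], [0.4, 1.39]]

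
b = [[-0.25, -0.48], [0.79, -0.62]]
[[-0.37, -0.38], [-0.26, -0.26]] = b@[[0.2,0.21], [0.67,0.68]]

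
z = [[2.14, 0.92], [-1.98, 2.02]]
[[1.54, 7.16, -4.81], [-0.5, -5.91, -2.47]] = z @ [[0.58, 3.24, -1.21], [0.32, 0.25, -2.41]]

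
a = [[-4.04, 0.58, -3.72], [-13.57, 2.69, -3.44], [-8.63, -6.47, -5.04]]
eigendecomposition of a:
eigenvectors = [[0.33+0.00j, -0.08+0.33j, (-0.08-0.33j)],[(0.48+0j), -0.68+0.00j, (-0.68-0j)],[(0.81+0j), 0.38-0.53j, 0.38+0.53j]]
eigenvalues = [(-12.37+0j), (2.99+3.81j), (2.99-3.81j)]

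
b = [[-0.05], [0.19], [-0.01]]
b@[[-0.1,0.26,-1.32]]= [[0.01,-0.01,0.07], [-0.02,0.05,-0.25], [0.00,-0.00,0.01]]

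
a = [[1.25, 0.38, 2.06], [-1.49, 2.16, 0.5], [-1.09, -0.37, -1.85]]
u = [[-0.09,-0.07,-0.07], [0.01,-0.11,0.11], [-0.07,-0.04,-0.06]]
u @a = [[0.07, -0.16, -0.09],  [0.06, -0.27, -0.24],  [0.04, -0.09, -0.05]]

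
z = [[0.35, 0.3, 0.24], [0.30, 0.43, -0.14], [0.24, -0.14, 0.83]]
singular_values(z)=[0.93, 0.68, 0.0]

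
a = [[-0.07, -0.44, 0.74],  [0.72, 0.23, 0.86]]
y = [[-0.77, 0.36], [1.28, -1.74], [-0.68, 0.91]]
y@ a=[[0.31, 0.42, -0.26], [-1.34, -0.96, -0.55], [0.70, 0.51, 0.28]]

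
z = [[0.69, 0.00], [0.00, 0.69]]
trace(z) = 1.38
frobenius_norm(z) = 0.98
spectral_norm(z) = 0.69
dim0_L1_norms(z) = [0.69, 0.69]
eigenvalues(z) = [0.69, 0.69]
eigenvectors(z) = [[1.0, 0.0], [0.00, 1.0]]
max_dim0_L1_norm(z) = 0.69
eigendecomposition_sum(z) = [[0.69, 0.0],[0.0, 0.0]] + [[0.0, 0.00], [0.00, 0.69]]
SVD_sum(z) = [[0.69, 0.00],[0.0, 0.0]] + [[0.00, 0.00], [0.0, 0.69]]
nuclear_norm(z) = 1.38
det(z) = 0.48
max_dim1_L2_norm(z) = 0.69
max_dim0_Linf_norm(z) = 0.69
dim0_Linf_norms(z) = [0.69, 0.69]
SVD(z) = [[1.00, 0.00], [0.0, 1.00]] @ diag([0.69, 0.69]) @ [[1.0, 0.0], [0.00, 1.00]]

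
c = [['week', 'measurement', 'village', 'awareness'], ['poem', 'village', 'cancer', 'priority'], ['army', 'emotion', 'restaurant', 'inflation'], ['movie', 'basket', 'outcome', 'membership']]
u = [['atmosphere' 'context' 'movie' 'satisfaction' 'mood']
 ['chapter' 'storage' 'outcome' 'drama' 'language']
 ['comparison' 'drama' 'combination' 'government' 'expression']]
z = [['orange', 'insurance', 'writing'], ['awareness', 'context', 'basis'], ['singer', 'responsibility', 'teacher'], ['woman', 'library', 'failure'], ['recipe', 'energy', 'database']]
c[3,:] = ['movie', 'basket', 'outcome', 'membership']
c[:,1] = ['measurement', 'village', 'emotion', 'basket']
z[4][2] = 'database'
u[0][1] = 'context'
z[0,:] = ['orange', 'insurance', 'writing']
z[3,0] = 'woman'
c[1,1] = 'village'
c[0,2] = 'village'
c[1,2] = 'cancer'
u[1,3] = 'drama'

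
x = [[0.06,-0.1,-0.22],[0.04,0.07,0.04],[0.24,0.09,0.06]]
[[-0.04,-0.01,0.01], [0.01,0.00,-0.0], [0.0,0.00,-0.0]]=x@ [[-0.03, -0.01, 0.01], [0.0, 0.0, -0.00], [0.16, 0.06, -0.05]]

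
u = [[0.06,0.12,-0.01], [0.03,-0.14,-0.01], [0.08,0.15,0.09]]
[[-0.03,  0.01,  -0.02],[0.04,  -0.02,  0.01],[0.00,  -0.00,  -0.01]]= u@ [[0.14, -0.11, -0.06],  [-0.30, 0.13, -0.12],  [0.38, -0.17, 0.14]]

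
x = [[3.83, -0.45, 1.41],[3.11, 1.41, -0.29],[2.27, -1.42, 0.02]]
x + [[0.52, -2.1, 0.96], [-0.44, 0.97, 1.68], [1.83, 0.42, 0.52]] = [[4.35, -2.55, 2.37], [2.67, 2.38, 1.39], [4.1, -1.00, 0.54]]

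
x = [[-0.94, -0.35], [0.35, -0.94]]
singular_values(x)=[1.0, 1.0]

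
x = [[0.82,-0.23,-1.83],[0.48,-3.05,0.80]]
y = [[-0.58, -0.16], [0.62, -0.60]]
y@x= [[-0.55, 0.62, 0.93], [0.22, 1.69, -1.61]]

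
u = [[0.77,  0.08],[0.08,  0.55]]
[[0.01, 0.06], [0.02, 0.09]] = u @ [[0.01,0.06],[0.03,0.15]]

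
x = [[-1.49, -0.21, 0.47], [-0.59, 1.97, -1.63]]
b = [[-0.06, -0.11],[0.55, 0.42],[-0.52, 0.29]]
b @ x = [[0.15, -0.2, 0.15], [-1.07, 0.71, -0.43], [0.60, 0.68, -0.72]]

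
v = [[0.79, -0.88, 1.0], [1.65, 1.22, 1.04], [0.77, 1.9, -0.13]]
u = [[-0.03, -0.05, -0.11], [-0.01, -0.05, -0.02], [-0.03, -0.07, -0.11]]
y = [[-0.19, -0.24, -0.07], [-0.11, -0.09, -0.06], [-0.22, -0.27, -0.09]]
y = u @ v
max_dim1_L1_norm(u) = 0.21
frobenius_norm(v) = 3.45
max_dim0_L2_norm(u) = 0.16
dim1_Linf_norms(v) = [1.0, 1.65, 1.9]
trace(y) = -0.37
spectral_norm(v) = 2.87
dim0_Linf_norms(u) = [0.03, 0.07, 0.11]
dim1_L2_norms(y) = [0.31, 0.15, 0.36]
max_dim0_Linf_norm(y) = 0.27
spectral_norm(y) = 0.50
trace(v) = 1.88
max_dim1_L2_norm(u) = 0.13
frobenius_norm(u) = 0.19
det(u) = -0.00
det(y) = 0.00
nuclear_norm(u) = 0.22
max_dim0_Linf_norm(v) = 1.9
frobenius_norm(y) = 0.50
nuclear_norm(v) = 4.85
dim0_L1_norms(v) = [3.21, 4.0, 2.17]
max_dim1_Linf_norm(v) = 1.9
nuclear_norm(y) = 0.54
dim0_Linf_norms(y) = [0.22, 0.27, 0.09]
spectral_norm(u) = 0.19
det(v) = -0.38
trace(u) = -0.19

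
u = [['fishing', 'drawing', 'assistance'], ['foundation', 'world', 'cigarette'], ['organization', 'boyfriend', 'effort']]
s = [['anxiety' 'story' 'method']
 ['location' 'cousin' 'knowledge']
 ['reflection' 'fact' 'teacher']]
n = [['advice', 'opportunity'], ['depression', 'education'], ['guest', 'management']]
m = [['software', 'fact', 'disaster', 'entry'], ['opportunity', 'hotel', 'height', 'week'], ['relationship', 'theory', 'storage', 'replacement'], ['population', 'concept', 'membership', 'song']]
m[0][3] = 'entry'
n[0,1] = 'opportunity'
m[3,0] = 'population'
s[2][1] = 'fact'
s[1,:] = ['location', 'cousin', 'knowledge']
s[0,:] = ['anxiety', 'story', 'method']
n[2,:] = ['guest', 'management']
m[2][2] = 'storage'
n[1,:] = ['depression', 'education']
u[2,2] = 'effort'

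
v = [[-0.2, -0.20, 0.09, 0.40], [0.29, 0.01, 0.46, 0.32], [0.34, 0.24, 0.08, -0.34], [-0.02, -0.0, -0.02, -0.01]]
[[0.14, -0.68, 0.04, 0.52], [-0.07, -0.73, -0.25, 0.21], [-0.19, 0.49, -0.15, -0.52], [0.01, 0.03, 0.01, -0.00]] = v @ [[-0.46, 0.43, 0.43, -0.47], [-0.43, 0.60, 0.01, 0.40], [0.25, -1.26, -1.21, -0.15], [-0.14, -0.89, 0.58, 1.30]]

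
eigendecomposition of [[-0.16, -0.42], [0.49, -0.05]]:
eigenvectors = [[0.08-0.67j, (0.08+0.67j)], [-0.73+0.00j, -0.73-0.00j]]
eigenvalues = [(-0.11+0.45j), (-0.11-0.45j)]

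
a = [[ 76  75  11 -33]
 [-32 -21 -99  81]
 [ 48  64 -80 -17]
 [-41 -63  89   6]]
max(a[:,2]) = 89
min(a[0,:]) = -33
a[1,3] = 81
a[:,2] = [11, -99, -80, 89]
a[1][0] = -32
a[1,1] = -21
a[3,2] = 89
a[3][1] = -63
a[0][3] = -33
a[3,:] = [-41, -63, 89, 6]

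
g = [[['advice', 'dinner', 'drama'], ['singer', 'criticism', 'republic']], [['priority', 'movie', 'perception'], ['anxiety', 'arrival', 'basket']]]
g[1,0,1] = 'movie'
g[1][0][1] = 'movie'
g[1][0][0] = 'priority'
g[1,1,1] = 'arrival'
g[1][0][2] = 'perception'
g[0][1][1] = 'criticism'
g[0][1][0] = 'singer'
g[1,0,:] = ['priority', 'movie', 'perception']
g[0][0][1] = 'dinner'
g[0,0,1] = 'dinner'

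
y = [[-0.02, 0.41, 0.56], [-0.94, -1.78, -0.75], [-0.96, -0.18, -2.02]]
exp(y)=[[0.76, 0.15, 0.16], [-0.28, 0.13, -0.17], [-0.33, -0.08, 0.08]]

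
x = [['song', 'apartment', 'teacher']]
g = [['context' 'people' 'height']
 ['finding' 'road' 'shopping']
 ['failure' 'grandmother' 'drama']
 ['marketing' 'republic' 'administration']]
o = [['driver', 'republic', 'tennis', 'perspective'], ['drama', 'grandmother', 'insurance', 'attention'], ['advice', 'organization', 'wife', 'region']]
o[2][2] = 'wife'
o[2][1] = 'organization'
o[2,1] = 'organization'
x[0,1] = 'apartment'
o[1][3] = 'attention'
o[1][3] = 'attention'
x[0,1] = 'apartment'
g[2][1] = 'grandmother'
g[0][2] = 'height'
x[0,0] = 'song'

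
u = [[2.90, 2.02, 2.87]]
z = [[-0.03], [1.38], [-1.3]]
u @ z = [[-1.03]]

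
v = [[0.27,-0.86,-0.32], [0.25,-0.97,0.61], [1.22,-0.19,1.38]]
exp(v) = [[0.73, -0.47, -1.02], [0.63, 0.17, 0.75], [2.57, -0.94, 3.15]]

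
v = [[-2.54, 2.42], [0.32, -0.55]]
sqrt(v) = [[0.00+1.54j, 0.00-1.12j], [-0.15j, 0.62j]]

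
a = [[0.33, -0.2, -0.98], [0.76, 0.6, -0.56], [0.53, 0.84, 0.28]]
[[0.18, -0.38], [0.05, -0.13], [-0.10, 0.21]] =a@[[0.19, -0.08], [-0.22, 0.19], [-0.07, 0.32]]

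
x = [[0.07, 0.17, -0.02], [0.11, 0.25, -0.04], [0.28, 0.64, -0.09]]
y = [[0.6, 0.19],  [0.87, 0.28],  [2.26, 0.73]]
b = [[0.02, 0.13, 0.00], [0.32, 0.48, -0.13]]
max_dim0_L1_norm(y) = 3.73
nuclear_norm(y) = 2.62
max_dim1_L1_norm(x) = 1.01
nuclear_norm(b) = 0.66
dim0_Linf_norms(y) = [2.26, 0.73]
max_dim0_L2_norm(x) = 0.71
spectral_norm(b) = 0.60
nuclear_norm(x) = 0.79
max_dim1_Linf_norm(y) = 2.26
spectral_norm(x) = 0.78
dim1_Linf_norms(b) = [0.13, 0.48]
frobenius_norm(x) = 0.78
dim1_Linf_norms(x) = [0.17, 0.25, 0.64]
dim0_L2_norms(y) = [2.49, 0.8]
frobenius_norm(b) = 0.61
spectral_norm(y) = 2.62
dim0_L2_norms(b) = [0.32, 0.5, 0.13]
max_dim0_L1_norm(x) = 1.06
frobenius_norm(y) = 2.62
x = y @ b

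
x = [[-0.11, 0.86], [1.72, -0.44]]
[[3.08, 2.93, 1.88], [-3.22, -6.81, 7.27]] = x@ [[-0.99, -3.19, 4.95], [3.45, 3.0, 2.82]]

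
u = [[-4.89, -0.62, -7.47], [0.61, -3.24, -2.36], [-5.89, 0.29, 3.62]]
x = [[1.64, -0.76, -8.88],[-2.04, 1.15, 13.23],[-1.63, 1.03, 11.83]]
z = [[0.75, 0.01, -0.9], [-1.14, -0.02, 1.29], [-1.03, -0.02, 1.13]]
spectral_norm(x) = 20.15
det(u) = 187.99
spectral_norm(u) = 9.18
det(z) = 0.00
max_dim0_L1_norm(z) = 3.32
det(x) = 0.02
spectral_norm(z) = 2.58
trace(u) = -4.51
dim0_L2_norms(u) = [7.68, 3.31, 8.63]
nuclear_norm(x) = 20.49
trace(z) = 1.86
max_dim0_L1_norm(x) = 33.94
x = z @ u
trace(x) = 14.62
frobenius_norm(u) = 12.02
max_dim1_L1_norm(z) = 2.45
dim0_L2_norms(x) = [3.08, 1.72, 19.85]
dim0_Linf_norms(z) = [1.14, 0.02, 1.29]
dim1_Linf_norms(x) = [8.88, 13.23, 11.83]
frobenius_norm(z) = 2.58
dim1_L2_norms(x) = [9.06, 13.44, 11.99]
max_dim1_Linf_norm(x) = 13.23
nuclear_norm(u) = 19.23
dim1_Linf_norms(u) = [7.47, 3.24, 5.89]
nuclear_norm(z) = 2.62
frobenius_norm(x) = 20.16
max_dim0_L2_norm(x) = 19.85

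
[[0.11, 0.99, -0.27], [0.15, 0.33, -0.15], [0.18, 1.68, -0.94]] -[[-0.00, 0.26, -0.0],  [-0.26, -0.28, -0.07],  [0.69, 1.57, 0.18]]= [[0.11, 0.73, -0.27], [0.41, 0.61, -0.08], [-0.51, 0.11, -1.12]]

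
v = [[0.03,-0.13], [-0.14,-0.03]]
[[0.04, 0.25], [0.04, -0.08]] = v @ [[-0.22, 0.97],[-0.38, -1.72]]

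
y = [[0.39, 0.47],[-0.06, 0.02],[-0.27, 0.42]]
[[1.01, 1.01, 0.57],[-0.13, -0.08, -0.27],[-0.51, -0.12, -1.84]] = y @[[2.28, 1.66, 3.79], [0.25, 0.77, -1.94]]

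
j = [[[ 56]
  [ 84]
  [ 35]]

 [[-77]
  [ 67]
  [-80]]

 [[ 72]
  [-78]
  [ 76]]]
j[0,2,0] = 35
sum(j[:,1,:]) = 73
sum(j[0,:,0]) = 175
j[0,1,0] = 84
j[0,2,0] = 35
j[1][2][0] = -80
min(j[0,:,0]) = 35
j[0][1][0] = 84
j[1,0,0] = -77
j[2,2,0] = 76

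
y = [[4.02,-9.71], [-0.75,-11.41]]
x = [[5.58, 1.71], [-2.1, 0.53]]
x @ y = [[21.15, -73.69], [-8.84, 14.34]]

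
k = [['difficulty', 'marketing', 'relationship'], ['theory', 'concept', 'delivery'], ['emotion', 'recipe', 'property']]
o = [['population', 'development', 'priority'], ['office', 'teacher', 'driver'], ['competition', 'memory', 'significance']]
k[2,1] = 'recipe'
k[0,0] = 'difficulty'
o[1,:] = ['office', 'teacher', 'driver']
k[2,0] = 'emotion'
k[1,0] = 'theory'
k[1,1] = 'concept'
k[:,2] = ['relationship', 'delivery', 'property']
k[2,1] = 'recipe'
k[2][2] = 'property'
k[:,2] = ['relationship', 'delivery', 'property']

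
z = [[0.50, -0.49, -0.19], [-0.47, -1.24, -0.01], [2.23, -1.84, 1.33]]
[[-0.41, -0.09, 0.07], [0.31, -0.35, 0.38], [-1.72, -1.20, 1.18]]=z @ [[-0.77, -0.04, 0.01], [0.04, 0.30, -0.31], [0.05, -0.42, 0.44]]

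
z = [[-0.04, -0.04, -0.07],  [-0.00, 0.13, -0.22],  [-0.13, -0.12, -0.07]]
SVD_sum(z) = [[-0.00, 0.02, -0.04], [-0.02, 0.11, -0.23], [-0.00, 0.01, -0.02]] + [[-0.05,-0.05,-0.02],[0.02,0.02,0.01],[-0.12,-0.13,-0.05]] + [[0.01, -0.01, -0.01], [-0.0, 0.0, 0.00], [-0.0, 0.00, 0.0]]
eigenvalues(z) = [-0.22, 0.02, 0.22]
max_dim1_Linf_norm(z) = 0.22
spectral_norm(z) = 0.26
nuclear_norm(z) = 0.48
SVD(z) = [[0.19,0.36,0.91],[0.98,-0.15,-0.14],[0.08,0.92,-0.38]] @ diag([0.25935295346908804, 0.20504917461285058, 0.017055248970617175]) @ [[-0.07, 0.42, -0.90], [-0.65, -0.7, -0.28], [0.75, -0.57, -0.33]]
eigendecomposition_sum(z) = [[-0.05, -0.03, -0.07], [-0.06, -0.04, -0.08], [-0.1, -0.06, -0.13]] + [[0.02, -0.0, -0.01],[-0.01, 0.00, 0.01],[-0.01, 0.00, 0.0]] + [[-0.00,  -0.01,  0.01],[0.07,  0.16,  -0.14],[-0.03,  -0.06,  0.06]]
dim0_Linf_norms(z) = [0.13, 0.13, 0.22]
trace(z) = 0.02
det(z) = -0.00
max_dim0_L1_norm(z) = 0.36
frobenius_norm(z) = 0.33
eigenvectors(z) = [[0.42, 0.75, 0.04], [0.49, -0.59, -0.93], [0.77, -0.30, 0.37]]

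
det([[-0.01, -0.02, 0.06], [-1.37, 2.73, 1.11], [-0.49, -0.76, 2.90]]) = -0.013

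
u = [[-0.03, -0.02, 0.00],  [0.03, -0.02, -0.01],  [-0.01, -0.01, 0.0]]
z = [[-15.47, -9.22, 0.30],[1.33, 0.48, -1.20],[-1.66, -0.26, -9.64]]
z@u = [[0.18, 0.49, 0.09], [-0.01, -0.02, -0.00], [0.14, 0.13, 0.0]]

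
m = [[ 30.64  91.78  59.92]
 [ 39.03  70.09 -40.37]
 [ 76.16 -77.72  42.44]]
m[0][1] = 91.78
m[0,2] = 59.92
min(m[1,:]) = -40.37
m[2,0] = 76.16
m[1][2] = -40.37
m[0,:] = [30.64, 91.78, 59.92]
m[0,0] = 30.64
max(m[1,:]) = 70.09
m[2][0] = 76.16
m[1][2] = -40.37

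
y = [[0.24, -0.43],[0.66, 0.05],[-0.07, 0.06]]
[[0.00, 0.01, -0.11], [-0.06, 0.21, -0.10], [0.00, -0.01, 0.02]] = y @[[-0.09, 0.31, -0.17], [-0.06, 0.15, 0.15]]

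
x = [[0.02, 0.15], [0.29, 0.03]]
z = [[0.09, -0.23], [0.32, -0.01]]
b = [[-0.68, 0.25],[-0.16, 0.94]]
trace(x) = 0.05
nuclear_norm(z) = 0.56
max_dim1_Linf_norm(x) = 0.29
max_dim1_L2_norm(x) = 0.29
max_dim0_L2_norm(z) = 0.33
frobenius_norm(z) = 0.40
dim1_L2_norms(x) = [0.15, 0.29]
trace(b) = 0.26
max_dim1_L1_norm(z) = 0.33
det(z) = 0.07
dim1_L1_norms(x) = [0.17, 0.32]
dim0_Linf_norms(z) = [0.32, 0.23]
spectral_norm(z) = 0.35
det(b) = -0.60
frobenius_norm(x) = 0.33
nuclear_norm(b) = 1.62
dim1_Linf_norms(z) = [0.23, 0.32]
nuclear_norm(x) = 0.44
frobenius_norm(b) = 1.20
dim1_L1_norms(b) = [0.93, 1.1]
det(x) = -0.04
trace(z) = 0.08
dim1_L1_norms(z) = [0.32, 0.33]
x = b @ z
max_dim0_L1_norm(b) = 1.19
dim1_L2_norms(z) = [0.25, 0.32]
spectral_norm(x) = 0.29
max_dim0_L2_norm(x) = 0.29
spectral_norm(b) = 1.05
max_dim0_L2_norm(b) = 0.97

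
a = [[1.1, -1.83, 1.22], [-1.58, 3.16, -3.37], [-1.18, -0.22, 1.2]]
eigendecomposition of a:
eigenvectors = [[0.5, 0.58, 0.55], [0.71, -0.70, -0.81], [0.50, -0.42, -0.22]]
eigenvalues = [-0.3, 2.46, 3.3]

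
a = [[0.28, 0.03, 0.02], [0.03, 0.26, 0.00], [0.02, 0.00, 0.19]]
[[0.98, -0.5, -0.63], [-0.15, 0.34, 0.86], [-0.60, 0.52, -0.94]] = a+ [[0.70,  -0.53,  -0.65], [-0.18,  0.08,  0.86], [-0.62,  0.52,  -1.13]]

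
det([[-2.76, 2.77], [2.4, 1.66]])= -11.230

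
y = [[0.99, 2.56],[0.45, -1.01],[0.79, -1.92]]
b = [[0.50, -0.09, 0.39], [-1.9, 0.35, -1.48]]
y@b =[[-4.37, 0.81, -3.4], [2.14, -0.39, 1.67], [4.04, -0.74, 3.15]]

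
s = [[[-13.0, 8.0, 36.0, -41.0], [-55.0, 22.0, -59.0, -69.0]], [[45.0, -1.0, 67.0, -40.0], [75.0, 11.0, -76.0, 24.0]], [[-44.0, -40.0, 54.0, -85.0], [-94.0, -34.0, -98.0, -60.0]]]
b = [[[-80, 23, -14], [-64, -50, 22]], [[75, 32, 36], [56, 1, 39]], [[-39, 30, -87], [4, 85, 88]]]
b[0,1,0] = -64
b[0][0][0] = -80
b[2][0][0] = -39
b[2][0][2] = -87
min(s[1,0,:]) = -40.0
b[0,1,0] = -64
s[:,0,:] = [[-13.0, 8.0, 36.0, -41.0], [45.0, -1.0, 67.0, -40.0], [-44.0, -40.0, 54.0, -85.0]]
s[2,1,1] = -34.0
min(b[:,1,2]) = 22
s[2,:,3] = [-85.0, -60.0]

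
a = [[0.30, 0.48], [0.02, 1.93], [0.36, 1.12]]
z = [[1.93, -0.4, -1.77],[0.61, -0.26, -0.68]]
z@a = [[-0.07,-1.83],[-0.07,-0.97]]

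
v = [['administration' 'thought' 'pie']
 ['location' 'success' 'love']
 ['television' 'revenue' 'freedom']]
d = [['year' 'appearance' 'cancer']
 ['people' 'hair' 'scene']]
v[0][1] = 'thought'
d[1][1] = 'hair'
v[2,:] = ['television', 'revenue', 'freedom']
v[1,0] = 'location'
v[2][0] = 'television'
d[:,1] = ['appearance', 'hair']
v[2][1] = 'revenue'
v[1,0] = 'location'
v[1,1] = 'success'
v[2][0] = 'television'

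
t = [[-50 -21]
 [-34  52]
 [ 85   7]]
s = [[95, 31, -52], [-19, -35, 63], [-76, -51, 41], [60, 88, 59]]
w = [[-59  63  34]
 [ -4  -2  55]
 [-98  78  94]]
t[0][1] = -21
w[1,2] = 55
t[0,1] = -21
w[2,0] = -98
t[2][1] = 7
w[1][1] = -2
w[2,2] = 94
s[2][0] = -76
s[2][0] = -76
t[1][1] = 52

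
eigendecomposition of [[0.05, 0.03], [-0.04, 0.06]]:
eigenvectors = [[-0.09+0.65j, -0.09-0.65j], [-0.76+0.00j, (-0.76-0j)]]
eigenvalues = [(0.06+0.03j), (0.06-0.03j)]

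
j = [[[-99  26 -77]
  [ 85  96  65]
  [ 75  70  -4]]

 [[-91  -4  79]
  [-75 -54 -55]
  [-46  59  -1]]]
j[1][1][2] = -55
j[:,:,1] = [[26, 96, 70], [-4, -54, 59]]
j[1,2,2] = -1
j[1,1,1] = -54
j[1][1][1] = -54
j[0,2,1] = 70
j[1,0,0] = -91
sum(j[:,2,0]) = 29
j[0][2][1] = 70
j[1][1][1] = -54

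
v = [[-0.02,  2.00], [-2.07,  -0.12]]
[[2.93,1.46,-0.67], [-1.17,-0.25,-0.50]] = v@ [[0.48, 0.08, 0.26], [1.47, 0.73, -0.33]]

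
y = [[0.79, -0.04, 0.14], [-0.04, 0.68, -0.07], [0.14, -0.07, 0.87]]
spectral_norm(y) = 1.00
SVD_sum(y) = [[0.33,-0.14,0.45], [-0.14,0.06,-0.19], [0.45,-0.19,0.60]] + [[0.45,0.18,-0.28], [0.18,0.07,-0.11], [-0.28,-0.11,0.17]] + [[0.01, -0.08, -0.03],  [-0.08, 0.55, 0.23],  [-0.03, 0.23, 0.1]]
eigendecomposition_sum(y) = [[0.33, -0.14, 0.45], [-0.14, 0.06, -0.19], [0.45, -0.19, 0.60]] + [[0.45, 0.18, -0.28], [0.18, 0.07, -0.11], [-0.28, -0.11, 0.17]] + [[0.01, -0.08, -0.03], [-0.08, 0.55, 0.23], [-0.03, 0.23, 0.1]]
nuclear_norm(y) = 2.34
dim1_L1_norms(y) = [0.97, 0.79, 1.08]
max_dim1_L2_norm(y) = 0.88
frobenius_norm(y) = 1.38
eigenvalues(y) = [1.0, 0.69, 0.66]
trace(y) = 2.34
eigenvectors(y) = [[0.58, -0.81, -0.13], [-0.25, -0.32, 0.91], [0.78, 0.5, 0.38]]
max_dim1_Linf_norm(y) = 0.87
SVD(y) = [[-0.58, -0.81, -0.13], [0.25, -0.32, 0.91], [-0.78, 0.50, 0.38]] @ diag([0.9958710792610516, 0.687868189486414, 0.656260731252534]) @ [[-0.58,0.25,-0.78], [-0.81,-0.32,0.50], [-0.13,0.91,0.38]]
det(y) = 0.45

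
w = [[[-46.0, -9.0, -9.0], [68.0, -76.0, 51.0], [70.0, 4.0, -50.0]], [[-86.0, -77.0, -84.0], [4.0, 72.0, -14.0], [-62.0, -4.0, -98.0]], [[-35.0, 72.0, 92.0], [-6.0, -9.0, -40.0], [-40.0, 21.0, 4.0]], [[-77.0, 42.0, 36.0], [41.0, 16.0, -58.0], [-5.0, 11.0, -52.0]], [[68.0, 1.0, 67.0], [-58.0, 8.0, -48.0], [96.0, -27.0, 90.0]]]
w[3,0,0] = -77.0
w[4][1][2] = -48.0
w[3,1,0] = 41.0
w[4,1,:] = [-58.0, 8.0, -48.0]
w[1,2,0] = -62.0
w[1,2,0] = -62.0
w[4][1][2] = -48.0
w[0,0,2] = -9.0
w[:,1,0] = [68.0, 4.0, -6.0, 41.0, -58.0]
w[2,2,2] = 4.0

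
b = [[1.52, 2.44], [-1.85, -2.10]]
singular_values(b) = [4.0, 0.33]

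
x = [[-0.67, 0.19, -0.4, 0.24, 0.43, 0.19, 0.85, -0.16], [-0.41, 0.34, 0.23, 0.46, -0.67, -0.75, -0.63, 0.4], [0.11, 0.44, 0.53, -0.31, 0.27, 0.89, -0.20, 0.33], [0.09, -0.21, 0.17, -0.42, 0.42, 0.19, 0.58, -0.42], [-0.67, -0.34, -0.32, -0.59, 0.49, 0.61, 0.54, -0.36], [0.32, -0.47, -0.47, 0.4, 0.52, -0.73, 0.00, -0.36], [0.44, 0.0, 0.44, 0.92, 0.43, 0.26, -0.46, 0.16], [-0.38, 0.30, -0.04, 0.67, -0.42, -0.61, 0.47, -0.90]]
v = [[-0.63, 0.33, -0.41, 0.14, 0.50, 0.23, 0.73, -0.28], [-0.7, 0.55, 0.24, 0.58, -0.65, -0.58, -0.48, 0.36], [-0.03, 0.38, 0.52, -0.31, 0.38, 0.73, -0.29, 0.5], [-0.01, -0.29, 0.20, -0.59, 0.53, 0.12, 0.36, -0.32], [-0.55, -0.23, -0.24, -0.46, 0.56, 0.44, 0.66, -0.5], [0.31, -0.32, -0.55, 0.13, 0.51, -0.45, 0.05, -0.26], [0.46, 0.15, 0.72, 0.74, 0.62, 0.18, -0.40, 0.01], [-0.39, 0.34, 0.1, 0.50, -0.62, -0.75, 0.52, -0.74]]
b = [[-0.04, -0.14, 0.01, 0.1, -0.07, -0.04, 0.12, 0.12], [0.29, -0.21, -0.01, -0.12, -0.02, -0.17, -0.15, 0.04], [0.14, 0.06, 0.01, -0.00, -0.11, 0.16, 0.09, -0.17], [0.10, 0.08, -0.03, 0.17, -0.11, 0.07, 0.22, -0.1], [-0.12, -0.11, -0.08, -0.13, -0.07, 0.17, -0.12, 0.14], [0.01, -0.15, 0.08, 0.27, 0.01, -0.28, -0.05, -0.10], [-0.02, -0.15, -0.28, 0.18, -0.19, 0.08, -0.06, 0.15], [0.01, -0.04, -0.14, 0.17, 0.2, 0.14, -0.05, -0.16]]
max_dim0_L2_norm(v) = 1.56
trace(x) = -1.82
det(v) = -0.10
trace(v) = -1.18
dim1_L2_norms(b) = [0.26, 0.44, 0.31, 0.35, 0.34, 0.44, 0.45, 0.37]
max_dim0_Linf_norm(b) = 0.29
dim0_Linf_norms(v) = [0.7, 0.55, 0.72, 0.74, 0.65, 0.75, 0.73, 0.74]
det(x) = -0.29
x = v + b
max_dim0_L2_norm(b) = 0.45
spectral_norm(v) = 2.22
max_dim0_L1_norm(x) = 4.23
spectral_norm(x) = 2.29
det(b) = -0.00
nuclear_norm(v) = 8.61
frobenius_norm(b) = 1.06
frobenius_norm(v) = 3.67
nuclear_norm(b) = 2.60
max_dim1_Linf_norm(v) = 0.75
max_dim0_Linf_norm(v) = 0.75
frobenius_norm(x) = 3.75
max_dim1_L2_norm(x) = 1.5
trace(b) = -0.64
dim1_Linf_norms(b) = [0.14, 0.29, 0.17, 0.22, 0.17, 0.28, 0.28, 0.2]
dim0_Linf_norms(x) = [0.67, 0.47, 0.53, 0.92, 0.67, 0.89, 0.85, 0.9]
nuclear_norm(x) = 8.90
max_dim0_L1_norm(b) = 1.14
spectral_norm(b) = 0.54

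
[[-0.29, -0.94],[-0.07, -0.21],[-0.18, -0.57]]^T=[[-0.29, -0.07, -0.18], [-0.94, -0.21, -0.57]]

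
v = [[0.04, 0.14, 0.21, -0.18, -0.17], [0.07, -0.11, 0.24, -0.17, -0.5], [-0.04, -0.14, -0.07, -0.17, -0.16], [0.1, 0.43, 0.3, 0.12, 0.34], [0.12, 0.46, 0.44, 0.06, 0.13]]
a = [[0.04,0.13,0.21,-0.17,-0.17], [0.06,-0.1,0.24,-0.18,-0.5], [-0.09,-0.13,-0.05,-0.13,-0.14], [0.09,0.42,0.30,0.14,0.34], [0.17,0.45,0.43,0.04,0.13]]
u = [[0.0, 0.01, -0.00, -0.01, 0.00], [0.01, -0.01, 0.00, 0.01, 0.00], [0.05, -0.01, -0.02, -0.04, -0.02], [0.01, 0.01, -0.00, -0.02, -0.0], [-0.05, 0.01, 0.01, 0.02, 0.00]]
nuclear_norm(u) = 0.14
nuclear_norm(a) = 1.82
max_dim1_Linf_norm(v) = 0.5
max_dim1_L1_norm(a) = 1.29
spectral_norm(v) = 0.96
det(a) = -0.00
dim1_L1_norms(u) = [0.02, 0.03, 0.14, 0.04, 0.09]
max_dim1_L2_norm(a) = 0.66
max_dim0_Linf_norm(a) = 0.5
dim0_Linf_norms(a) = [0.17, 0.45, 0.43, 0.18, 0.5]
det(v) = 0.00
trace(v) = 0.11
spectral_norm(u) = 0.09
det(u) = 0.00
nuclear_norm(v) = 1.84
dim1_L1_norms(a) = [0.72, 1.08, 0.54, 1.29, 1.22]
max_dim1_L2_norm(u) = 0.07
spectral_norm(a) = 0.94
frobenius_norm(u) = 0.10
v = a + u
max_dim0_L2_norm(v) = 0.67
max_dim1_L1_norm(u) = 0.14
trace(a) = 0.16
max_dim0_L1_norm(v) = 1.3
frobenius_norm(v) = 1.19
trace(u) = -0.05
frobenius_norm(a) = 1.18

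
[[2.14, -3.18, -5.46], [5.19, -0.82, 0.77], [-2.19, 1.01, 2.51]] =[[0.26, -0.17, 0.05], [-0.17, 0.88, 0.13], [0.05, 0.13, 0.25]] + [[1.88, -3.01, -5.51], [5.36, -1.70, 0.64], [-2.24, 0.88, 2.26]]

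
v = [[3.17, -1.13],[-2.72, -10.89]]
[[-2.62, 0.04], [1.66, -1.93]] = v @ [[-0.81, 0.07], [0.05, 0.16]]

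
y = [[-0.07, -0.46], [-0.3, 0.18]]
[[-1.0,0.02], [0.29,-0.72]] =y @[[0.32, 2.17], [2.12, -0.38]]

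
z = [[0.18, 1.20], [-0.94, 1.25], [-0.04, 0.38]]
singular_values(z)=[1.87, 0.74]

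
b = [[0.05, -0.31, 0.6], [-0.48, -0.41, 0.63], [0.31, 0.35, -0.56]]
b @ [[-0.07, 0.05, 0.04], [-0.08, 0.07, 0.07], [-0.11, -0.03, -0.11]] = [[-0.04, -0.04, -0.09],[-0.0, -0.07, -0.12],[0.01, 0.06, 0.1]]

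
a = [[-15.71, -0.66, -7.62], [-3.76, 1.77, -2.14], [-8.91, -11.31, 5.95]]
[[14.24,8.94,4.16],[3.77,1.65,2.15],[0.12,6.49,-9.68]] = a@[[-0.57, -0.48, 0.03],[0.07, -0.28, 0.49],[-0.7, -0.16, -0.65]]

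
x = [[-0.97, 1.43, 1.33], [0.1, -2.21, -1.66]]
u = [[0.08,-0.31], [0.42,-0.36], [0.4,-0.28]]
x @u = [[1.06, -0.59], [-1.58, 1.23]]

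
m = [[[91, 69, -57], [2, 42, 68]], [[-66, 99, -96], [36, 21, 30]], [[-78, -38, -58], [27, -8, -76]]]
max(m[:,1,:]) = 68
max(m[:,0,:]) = 99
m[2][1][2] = -76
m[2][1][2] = -76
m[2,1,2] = -76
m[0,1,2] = 68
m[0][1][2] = 68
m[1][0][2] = -96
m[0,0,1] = 69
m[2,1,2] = -76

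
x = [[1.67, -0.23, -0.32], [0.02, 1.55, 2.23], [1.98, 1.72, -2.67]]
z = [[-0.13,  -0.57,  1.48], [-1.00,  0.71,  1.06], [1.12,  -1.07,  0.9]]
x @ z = [[-0.35, -0.77, 1.94], [0.95, -1.30, 3.68], [-4.97, 2.95, 2.35]]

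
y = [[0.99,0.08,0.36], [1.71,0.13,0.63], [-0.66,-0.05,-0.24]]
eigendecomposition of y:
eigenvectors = [[-0.48, 0.03, -0.34], [-0.82, 0.95, 0.47], [0.32, -0.30, 0.81]]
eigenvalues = [0.89, -0.01, 0.0]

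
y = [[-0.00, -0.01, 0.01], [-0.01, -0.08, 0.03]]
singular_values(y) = [0.09, 0.01]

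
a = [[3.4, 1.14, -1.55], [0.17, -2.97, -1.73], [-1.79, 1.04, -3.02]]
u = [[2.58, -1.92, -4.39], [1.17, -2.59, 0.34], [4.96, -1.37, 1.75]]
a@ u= [[2.42,-7.36,-17.25],[-11.62,9.74,-4.78],[-18.38,4.88,2.93]]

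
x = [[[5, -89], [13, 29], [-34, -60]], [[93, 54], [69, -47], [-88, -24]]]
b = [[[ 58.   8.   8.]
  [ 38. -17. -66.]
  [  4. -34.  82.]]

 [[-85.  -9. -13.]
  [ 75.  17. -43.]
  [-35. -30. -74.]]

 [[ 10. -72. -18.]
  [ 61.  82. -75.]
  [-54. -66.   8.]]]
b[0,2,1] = -34.0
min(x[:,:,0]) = -88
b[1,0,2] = -13.0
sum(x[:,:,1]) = -137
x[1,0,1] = 54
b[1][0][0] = -85.0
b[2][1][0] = 61.0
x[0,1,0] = 13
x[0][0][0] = 5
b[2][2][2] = 8.0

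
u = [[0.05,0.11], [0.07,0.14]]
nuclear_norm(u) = 0.20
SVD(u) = [[-0.61, -0.79], [-0.79, 0.61]] @ diag([0.1977054981822286, 0.0035406197927525408]) @ [[-0.43, -0.9], [0.90, -0.43]]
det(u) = -0.00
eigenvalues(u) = [-0.0, 0.19]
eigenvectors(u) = [[-0.90, -0.61], [0.44, -0.79]]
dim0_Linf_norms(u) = [0.07, 0.14]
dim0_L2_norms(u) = [0.09, 0.18]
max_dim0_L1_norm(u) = 0.25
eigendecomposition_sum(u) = [[-0.0,0.00], [0.0,-0.00]] + [[0.05, 0.11], [0.07, 0.14]]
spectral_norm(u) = 0.20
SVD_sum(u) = [[0.05, 0.11], [0.07, 0.14]] + [[-0.00, 0.00], [0.00, -0.0]]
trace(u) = 0.19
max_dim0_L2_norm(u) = 0.18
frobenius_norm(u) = 0.20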